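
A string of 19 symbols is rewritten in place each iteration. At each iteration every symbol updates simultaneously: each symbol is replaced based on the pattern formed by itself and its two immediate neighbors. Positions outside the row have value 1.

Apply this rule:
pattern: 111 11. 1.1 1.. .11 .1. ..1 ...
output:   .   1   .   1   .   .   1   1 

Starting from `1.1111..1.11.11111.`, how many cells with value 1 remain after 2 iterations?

iteration 1: 1....111...1.....1.
iteration 2: 11111..1111.11111..
count of 1: 14

14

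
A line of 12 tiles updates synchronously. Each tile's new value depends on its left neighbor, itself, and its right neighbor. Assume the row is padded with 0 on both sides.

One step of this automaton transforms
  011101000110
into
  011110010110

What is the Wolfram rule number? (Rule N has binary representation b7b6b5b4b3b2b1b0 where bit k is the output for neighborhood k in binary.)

233

position 2: 111 → 1  (bit 7 = 1)
position 3: 110 → 1  (bit 6 = 1)
position 4: 101 → 1  (bit 5 = 1)
position 6: 100 → 0  (bit 4 = 0)
position 1: 011 → 1  (bit 3 = 1)
position 5: 010 → 0  (bit 2 = 0)
position 0: 001 → 0  (bit 1 = 0)
position 7: 000 → 1  (bit 0 = 1)
bits b7..b0 = 11101001 = 233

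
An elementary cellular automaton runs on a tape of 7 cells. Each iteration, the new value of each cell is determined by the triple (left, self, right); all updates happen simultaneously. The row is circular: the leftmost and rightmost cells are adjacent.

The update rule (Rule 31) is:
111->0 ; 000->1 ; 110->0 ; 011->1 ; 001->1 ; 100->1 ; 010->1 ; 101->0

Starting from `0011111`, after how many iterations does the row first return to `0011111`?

1110000
1001111
0111000
1100111
0011100
1110011
0001110
1111001
0000111
1111100
1000011
0111110
1100001
0011111

14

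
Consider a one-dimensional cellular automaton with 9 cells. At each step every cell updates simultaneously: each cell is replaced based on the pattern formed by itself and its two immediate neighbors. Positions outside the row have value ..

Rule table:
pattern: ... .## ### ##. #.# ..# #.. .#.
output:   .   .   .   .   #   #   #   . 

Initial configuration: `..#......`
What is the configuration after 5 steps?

.#.#.....
#.#.#....
.#.#.#...
#.#.#.#..
.#.#.#.#.

.#.#.#.#.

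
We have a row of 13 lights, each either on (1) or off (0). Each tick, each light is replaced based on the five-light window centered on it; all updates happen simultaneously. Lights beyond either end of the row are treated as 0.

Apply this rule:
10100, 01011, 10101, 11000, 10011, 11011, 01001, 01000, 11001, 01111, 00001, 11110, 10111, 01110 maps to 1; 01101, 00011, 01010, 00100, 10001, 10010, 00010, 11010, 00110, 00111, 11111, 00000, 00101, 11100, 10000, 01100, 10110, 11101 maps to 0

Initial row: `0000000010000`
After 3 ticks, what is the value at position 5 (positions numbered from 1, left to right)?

tick 1: 0000001001000
tick 2: 0000100100100
tick 3: 0010010010010
position 5 holds 0

0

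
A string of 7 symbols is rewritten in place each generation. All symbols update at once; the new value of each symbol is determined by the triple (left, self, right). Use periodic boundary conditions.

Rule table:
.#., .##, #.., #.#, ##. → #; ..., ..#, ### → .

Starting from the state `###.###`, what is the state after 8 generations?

##.#...

generation 1: ..###..
generation 2: ..#.##.
generation 3: ..#####
generation 4: #.#...#
generation 5: ####..#
generation 6: ...##.#
generation 7: #..####
generation 8: ##.#...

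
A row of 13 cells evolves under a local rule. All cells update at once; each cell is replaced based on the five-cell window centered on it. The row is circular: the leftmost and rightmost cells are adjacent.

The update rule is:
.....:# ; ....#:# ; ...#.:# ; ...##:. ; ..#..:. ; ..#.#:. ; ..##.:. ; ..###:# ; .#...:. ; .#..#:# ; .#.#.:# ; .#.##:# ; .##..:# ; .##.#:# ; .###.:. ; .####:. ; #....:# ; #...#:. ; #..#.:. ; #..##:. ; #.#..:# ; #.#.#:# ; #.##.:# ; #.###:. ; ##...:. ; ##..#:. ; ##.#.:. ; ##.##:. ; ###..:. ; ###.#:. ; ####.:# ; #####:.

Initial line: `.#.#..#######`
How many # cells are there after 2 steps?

7

step 1: .####.#....#.
step 2: .#.#..#.###.#
count of #: 7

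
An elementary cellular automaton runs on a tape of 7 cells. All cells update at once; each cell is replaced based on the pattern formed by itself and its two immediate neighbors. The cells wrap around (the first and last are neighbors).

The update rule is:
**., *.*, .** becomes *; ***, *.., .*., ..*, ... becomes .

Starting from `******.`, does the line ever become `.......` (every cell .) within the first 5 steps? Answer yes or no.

step 1: *....**
step 2: *....*.
step 3: ......*
step 4: .......
all cells are . at step 4

yes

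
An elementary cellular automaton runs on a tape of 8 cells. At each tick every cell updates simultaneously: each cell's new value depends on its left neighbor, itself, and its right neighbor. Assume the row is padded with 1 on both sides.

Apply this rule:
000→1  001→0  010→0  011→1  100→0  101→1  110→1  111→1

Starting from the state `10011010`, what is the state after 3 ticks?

tick 1: 10011101
tick 2: 10011111
tick 3: 10011111

10011111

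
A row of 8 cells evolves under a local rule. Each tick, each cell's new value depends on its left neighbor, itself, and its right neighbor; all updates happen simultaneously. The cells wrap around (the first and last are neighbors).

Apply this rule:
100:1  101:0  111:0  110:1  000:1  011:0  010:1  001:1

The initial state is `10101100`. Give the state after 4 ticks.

tick 1: 10100111
tick 2: 10111000
tick 3: 10001111
tick 4: 11110000

11110000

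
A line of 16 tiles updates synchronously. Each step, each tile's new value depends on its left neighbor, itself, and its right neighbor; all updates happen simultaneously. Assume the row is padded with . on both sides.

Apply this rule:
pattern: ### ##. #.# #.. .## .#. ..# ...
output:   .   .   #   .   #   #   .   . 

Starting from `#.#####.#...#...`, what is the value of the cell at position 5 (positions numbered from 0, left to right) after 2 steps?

.

###....##...#...
#......#....#...
position 5 holds .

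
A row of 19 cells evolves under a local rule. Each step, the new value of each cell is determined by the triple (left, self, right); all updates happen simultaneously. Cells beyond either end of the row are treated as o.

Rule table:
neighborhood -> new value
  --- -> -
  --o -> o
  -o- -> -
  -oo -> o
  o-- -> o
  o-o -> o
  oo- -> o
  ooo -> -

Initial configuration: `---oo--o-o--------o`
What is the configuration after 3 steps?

--oo-oooo-o-o--oooo

step 1: o-ooooo-o-o------oo
step 2: ooo---oo-o-o----oo-
step 3: --oo-oooo-o-o--oooo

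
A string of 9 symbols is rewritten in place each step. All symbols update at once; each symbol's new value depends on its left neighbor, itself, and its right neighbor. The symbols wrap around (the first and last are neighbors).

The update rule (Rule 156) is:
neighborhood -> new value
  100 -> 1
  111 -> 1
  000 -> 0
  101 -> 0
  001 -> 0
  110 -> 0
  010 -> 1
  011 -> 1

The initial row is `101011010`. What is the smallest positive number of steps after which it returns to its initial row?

2

step 1: 101010010
step 2: 101011010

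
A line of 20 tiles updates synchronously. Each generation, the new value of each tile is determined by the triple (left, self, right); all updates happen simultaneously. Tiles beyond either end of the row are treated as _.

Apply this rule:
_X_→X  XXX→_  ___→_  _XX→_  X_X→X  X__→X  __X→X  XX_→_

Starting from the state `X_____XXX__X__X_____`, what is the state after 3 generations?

XX___X___XXXXXXX____
__X_XXX_X_______X___
_XXX___XXX_____XXX__

_XXX___XXX_____XXX__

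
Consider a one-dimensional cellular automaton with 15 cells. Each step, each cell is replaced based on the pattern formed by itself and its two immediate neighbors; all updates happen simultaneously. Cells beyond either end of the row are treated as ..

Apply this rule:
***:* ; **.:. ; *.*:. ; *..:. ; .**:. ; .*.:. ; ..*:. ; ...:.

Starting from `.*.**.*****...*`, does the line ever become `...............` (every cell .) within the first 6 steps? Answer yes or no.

yes

.......***.....
........*......
...............
all cells are . at step 3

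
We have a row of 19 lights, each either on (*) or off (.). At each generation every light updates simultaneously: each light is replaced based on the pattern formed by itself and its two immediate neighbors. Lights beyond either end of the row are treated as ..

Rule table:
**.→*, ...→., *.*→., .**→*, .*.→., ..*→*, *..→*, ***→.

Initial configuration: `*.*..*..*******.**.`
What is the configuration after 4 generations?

***..*.**.*...***..

...**.***.....*.***
..***.*.**...*..*.*
.**.*...***.*.**...
***..*.**.*...***..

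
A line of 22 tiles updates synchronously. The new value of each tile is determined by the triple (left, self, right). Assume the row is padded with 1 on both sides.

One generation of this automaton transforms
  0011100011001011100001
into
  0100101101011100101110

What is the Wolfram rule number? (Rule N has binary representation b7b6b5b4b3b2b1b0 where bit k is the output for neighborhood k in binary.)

position 3: 111 → 0  (bit 7 = 0)
position 4: 110 → 1  (bit 6 = 1)
position 13: 101 → 1  (bit 5 = 1)
position 0: 100 → 0  (bit 4 = 0)
position 2: 011 → 0  (bit 3 = 0)
position 12: 010 → 1  (bit 2 = 1)
position 1: 001 → 1  (bit 1 = 1)
position 6: 000 → 1  (bit 0 = 1)
bits b7..b0 = 01100111 = 103

103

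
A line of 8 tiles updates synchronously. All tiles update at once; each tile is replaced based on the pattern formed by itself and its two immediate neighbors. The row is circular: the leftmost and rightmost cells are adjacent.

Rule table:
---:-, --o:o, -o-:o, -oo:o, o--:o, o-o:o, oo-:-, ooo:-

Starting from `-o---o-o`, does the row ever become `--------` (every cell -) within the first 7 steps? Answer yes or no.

ooo-oooo
---oo---
--oo-o--
-oo-ooo-
oo-oo--o
--oo-ooo
ooo-oo--
step 7 is ooo-oo--, still not uniform -

no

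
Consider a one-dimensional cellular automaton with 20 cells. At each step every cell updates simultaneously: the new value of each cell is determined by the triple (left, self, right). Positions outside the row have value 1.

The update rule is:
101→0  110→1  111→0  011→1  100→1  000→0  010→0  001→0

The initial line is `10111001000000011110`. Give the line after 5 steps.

10101100100000010010
10001110010000001000
11001011001000000100
01100011100100000010
01110010110010000000

01110010110010000000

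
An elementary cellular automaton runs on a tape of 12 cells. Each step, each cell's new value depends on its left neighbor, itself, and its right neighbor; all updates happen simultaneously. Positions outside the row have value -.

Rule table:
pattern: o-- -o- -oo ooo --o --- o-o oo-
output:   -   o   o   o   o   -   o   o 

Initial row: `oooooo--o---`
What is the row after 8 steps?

ooooooooo---

step 1: oooooo-oo---
step 2: ooooooooo---
step 3: ooooooooo---  (fixed point — unchanged through step 8)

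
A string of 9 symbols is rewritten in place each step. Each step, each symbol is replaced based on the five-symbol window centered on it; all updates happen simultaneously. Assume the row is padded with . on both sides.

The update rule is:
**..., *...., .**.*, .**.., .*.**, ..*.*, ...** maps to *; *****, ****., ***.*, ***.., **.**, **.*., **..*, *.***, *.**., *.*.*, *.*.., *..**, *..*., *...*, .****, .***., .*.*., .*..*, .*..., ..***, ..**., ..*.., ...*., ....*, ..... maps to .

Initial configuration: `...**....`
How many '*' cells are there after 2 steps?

4

..*.***..
..**...**
count of *: 4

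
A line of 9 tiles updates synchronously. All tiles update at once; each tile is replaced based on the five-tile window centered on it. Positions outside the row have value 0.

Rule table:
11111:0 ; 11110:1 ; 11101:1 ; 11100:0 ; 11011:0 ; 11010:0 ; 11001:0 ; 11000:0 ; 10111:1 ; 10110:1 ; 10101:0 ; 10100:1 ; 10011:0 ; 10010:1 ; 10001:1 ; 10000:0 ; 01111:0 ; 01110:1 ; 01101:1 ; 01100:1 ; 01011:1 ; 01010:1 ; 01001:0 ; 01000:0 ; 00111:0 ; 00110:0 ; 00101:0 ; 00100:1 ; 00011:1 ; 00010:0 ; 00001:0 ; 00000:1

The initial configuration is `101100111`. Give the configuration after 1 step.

011100010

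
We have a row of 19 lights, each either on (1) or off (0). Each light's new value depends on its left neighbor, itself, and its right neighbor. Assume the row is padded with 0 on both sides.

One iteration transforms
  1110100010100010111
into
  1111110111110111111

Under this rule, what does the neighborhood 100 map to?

1

At position 5 the neighborhood is 100; the next row has 1 there.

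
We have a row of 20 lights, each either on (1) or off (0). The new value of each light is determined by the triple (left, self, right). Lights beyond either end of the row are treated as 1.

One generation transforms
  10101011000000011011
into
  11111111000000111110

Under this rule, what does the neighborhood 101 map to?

At position 1 the neighborhood is 101; the next row has 1 there.

1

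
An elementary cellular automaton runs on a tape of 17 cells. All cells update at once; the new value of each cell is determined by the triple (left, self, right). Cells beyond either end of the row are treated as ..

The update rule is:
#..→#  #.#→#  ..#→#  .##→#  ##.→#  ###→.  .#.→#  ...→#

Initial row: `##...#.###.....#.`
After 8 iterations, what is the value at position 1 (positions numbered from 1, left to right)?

#

########.########
#......###......#
########.########  (repeats iteration 1; period 2)
iteration 8: #......###......#
position 1 holds #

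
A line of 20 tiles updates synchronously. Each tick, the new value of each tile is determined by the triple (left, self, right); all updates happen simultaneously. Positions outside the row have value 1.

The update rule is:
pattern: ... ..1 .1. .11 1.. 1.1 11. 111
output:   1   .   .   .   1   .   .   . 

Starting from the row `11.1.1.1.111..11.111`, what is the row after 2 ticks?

............1.......
11111111111..111111.

11111111111..111111.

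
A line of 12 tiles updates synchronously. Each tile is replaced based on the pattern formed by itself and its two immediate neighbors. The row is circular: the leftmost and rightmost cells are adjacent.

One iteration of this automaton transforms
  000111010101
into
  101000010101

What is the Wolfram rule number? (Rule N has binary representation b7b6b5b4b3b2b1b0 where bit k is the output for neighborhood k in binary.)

position 4: 111 → 0  (bit 7 = 0)
position 5: 110 → 0  (bit 6 = 0)
position 6: 101 → 0  (bit 5 = 0)
position 0: 100 → 1  (bit 4 = 1)
position 3: 011 → 0  (bit 3 = 0)
position 7: 010 → 1  (bit 2 = 1)
position 2: 001 → 1  (bit 1 = 1)
position 1: 000 → 0  (bit 0 = 0)
bits b7..b0 = 00010110 = 22

22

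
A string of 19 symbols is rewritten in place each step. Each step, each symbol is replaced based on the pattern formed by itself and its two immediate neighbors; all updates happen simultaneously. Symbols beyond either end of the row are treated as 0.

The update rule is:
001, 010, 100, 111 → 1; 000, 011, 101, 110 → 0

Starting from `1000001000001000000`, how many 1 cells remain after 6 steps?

5

1100011100011100000
0010101010101010000
0110101010101011000
1000101010101000100
1101101010101101110
0000001010100000101
count of 1: 5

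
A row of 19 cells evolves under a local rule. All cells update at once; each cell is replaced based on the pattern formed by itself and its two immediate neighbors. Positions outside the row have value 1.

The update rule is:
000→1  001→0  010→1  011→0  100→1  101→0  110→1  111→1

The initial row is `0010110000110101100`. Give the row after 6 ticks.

1111001101100101010

tick 1: 1010011110010100110
tick 2: 1011001111010110010
tick 3: 1001100111010011010
tick 4: 1100110011011001010
tick 5: 1110011001001101010
tick 6: 1111001101100101010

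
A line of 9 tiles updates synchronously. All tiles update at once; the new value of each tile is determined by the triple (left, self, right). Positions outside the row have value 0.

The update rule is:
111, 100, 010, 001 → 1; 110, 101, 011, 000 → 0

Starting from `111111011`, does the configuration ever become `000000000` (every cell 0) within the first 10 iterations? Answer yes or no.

no

iteration 1: 011110000
iteration 2: 101101000
iteration 3: 100001100
iteration 4: 110010010
iteration 5: 001111111
iteration 6: 010111110
iteration 7: 110011101
iteration 8: 001101001
iteration 9: 010001111
iteration 10: 111010110
iteration 10 is 111010110, still not uniform 0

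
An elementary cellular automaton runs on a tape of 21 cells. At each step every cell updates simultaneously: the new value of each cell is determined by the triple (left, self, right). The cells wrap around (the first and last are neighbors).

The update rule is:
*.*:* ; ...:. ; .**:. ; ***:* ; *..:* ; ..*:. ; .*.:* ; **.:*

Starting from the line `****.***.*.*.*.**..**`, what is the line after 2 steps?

******.*********.**..

*****.*********.**..*
******.*********.**..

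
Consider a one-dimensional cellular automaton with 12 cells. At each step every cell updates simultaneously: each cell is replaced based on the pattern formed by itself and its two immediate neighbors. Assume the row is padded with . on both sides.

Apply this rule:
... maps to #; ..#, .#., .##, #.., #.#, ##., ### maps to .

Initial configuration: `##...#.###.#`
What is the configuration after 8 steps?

step 1: ...#........
step 2: ##...#######
step 3: ...#........  (repeats step 1; period 2)
step 8: ##...#######

##...#######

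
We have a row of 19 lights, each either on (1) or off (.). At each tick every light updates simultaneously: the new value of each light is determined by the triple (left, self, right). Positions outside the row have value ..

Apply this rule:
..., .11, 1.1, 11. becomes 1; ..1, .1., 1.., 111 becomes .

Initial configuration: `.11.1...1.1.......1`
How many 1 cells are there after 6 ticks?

.111..1..1..11111..
.1.1........1...1.1
..1..111111...1..1.
1....1....1.1......
..11...11..1..11111
1.11.1.11.....1...1
count of 1: 8

8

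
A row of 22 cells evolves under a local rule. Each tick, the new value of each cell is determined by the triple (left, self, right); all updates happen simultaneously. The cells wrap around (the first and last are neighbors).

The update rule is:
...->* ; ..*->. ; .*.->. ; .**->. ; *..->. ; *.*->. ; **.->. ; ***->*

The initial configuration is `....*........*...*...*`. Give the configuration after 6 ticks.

.................*...*

tick 1: .**...******...*...*..
tick 2: ....*..****..*...*...*
tick 3: .**.....**.....*...*..
tick 4: ....***....***...*...*
tick 5: .**..*..**..*..*...*..
tick 6: .................*...*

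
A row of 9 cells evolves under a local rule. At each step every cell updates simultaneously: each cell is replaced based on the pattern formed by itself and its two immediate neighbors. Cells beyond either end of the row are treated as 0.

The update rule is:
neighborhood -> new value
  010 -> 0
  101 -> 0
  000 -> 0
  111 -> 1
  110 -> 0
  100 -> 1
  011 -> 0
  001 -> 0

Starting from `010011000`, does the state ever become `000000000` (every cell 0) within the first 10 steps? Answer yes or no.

yes

001000100
000100010
000010001
000001000
000000100
000000010
000000001
000000000
all cells are 0 at step 8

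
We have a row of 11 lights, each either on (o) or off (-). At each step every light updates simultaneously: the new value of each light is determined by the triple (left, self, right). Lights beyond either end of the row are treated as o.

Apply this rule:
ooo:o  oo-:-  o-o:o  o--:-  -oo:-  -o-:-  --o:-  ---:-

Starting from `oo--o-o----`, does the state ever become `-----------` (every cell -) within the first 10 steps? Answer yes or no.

yes

o----o-----
-----------
all cells are - at step 2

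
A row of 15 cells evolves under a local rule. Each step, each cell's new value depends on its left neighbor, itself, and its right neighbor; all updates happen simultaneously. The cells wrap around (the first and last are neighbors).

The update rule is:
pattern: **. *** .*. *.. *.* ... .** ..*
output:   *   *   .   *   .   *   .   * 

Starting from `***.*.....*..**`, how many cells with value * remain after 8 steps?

10

***..*****.**.*
*****.****..*..
.****..*****.**
..*****.****..*
**.****..*****.
.*..*****.****.
*.**.****..****
*..*..*****.***
count of *: 10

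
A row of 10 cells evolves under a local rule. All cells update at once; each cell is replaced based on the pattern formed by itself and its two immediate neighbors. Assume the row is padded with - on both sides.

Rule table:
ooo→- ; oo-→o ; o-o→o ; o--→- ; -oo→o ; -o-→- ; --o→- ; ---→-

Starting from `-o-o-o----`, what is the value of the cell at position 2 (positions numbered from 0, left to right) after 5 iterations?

--o-o-----
---o------
----------
----------  (fixed point — unchanged through iteration 5)
position 2 holds -

-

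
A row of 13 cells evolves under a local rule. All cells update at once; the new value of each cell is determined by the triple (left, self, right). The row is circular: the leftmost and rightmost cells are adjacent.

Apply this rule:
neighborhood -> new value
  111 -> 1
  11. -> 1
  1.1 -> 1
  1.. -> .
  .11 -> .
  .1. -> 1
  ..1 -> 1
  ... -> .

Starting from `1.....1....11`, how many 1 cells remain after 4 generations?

1....11...1.1
1...1.1..111.
1..1111.1.111
1.1.111111.11
count of 1: 10

10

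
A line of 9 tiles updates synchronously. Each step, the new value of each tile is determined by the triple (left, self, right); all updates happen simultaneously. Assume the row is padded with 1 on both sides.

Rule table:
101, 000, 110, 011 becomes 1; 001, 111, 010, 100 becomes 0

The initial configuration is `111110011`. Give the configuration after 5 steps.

000010010
011000001
111011101
001110111
001011100

001011100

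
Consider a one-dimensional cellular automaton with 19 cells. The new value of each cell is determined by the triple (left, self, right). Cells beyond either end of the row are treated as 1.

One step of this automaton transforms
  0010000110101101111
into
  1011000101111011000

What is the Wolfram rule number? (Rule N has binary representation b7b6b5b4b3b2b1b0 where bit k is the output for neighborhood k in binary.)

60

position 16: 111 → 0  (bit 7 = 0)
position 8: 110 → 0  (bit 6 = 0)
position 9: 101 → 1  (bit 5 = 1)
position 0: 100 → 1  (bit 4 = 1)
position 7: 011 → 1  (bit 3 = 1)
position 2: 010 → 1  (bit 2 = 1)
position 1: 001 → 0  (bit 1 = 0)
position 4: 000 → 0  (bit 0 = 0)
bits b7..b0 = 00111100 = 60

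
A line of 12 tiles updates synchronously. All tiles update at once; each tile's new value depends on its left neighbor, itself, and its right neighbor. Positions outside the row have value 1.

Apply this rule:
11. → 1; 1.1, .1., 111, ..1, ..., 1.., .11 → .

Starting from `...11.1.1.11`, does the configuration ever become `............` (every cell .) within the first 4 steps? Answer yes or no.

yes

....1.......
............
all cells are . at step 2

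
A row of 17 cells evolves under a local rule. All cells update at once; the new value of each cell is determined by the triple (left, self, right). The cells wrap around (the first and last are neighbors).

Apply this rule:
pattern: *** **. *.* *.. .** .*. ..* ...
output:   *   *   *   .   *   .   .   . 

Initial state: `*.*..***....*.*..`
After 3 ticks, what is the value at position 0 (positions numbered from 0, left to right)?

.

tick 1: .*...***.....*...
tick 2: .....***.........
tick 3: .....***.........
position 0 holds .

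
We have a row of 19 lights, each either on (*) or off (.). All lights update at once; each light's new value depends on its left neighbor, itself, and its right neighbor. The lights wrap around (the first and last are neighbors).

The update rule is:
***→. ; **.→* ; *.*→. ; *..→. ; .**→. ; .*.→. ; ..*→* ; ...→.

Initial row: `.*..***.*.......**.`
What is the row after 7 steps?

*..*..*........*.*.
..*..*........*....
.*..*........*.....
*..*........*......
..*........*......*
.*........*......*.
*........*......*..

*........*......*..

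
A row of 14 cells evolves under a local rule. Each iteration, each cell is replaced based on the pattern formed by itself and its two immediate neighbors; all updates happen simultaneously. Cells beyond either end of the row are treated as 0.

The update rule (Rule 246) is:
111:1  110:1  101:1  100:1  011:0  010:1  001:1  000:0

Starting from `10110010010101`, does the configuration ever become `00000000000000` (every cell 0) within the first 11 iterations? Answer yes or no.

no

11011111111111
01101111111111
10110111111111
11011011111111
01101101111111
10110110111111
11011011011111
01101101101111
10110110110111
11011011011011
01101101101101
iteration 11 is 01101101101101, still not uniform 0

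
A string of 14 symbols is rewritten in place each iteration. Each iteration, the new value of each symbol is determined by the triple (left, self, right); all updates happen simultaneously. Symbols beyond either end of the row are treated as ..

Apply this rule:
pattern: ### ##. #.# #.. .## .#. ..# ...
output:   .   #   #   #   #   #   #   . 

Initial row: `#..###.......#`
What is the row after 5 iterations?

####.##.....##
#..#####...###
####...##.##.#
#..##.########
#######......#

#######......#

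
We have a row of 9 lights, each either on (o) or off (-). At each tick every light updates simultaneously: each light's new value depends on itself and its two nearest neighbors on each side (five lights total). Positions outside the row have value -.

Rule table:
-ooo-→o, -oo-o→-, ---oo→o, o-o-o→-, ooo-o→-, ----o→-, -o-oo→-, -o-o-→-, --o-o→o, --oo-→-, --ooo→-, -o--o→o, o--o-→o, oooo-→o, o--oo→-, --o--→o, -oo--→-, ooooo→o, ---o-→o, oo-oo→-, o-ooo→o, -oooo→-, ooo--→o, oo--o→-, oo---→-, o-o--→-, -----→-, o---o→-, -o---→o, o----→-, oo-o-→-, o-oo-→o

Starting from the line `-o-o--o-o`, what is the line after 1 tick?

oo--ooo--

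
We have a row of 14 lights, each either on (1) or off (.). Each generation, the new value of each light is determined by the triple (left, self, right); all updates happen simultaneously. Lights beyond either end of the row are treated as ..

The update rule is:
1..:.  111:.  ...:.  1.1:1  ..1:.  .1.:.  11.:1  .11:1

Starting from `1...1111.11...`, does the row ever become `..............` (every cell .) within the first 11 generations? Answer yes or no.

generation 1: ....1..1111...
generation 2: .......1..1...
generation 3: ..............
all cells are . at generation 3

yes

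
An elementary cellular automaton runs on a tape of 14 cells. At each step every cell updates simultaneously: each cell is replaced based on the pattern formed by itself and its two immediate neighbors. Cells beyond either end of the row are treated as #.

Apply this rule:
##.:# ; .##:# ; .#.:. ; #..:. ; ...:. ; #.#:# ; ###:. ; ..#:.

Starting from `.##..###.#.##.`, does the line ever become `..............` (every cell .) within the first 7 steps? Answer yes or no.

yes

###..#.##.####
..#...#####...
......#...#...
..............
all cells are . at step 4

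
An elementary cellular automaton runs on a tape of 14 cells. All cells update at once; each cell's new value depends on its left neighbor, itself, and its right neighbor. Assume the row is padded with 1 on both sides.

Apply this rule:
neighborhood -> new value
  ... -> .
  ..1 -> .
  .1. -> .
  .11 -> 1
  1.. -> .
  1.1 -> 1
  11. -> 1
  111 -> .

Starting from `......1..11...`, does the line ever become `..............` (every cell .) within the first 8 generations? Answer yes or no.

no

.........11...
.........11...  (fixed point — unchanged through generation 8)
generation 8 is .........11..., still not uniform .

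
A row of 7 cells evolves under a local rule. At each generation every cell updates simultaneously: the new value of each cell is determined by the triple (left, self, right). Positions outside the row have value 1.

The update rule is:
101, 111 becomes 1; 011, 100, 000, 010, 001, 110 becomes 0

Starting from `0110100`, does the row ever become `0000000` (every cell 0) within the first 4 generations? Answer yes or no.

1001000
0000000
all cells are 0 at generation 2

yes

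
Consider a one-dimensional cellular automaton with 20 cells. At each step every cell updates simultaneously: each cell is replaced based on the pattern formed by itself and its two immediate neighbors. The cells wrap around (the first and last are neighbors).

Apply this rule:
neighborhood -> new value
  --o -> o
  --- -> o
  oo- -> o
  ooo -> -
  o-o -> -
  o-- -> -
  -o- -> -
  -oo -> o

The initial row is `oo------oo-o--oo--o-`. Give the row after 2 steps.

oo-o-----o-ooo-o---o

oo-ooooooo---ooo-o--
oo-o-----o-ooo-o---o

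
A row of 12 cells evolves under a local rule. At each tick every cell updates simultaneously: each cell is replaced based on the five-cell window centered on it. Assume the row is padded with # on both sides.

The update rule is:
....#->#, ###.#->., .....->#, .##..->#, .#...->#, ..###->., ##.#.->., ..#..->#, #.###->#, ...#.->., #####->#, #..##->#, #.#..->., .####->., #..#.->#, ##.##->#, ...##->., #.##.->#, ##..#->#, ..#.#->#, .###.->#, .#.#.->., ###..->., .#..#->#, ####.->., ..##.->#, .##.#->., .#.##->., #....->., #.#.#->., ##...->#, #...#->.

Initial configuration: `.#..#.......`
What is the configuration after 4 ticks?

..####.####.
##....##...#
..#.#.###...
###...##.#..

###...##.#..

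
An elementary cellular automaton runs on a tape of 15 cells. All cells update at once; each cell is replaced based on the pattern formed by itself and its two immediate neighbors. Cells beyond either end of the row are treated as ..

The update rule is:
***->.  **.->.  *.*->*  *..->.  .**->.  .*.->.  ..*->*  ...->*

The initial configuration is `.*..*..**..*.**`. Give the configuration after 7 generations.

*..*..*...*.*..
..*..*..**.*..*
**..*..*..*..*.
...*..*..*..*..
***..*..*..*..*
....*..*..*..*.
****..*..*..*..

****..*..*..*..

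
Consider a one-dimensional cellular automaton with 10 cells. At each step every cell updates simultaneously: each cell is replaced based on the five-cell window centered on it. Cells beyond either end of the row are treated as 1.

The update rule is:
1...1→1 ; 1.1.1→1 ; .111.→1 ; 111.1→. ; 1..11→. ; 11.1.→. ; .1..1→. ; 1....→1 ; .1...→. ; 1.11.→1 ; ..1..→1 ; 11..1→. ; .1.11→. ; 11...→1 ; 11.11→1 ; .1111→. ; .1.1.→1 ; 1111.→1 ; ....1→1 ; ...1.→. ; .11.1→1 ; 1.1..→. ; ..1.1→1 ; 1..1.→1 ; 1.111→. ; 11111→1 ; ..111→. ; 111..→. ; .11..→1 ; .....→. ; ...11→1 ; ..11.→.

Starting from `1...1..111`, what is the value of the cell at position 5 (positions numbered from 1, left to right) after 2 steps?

step 1: .11.1....1
step 2: 111...111.
position 5 holds .

.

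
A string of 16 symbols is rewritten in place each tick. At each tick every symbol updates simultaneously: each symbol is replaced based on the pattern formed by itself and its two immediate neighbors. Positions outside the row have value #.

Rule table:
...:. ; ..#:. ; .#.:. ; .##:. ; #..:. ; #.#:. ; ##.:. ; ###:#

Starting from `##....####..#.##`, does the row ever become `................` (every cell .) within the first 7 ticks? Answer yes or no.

yes

#......##......#
................
all cells are . at tick 2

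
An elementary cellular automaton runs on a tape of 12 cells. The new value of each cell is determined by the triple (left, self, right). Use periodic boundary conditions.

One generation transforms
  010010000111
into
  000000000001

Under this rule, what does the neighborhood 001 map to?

0

At position 3 the neighborhood is 001; the next row has 0 there.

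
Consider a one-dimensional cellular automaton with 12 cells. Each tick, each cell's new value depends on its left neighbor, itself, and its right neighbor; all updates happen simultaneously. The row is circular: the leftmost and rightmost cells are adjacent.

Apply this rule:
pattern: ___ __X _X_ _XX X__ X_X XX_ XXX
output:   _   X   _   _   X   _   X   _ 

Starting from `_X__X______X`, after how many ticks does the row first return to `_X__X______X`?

24

tick 1: __XX_X____X_
tick 2: _X_X__X__X_X
tick 3: ____XX_XX___
tick 4: ___X_X__XX__
tick 5: __X___XX_XX_
tick 6: _X_X_X_X__XX
tick 7: ________XX_X
tick 8: X______X_X__
tick 9: _X____X___XX
tick 10: __X__X_X_X_X
tick 11: XX_XX_______
tick 12: _X__XX_____X
tick 13: __XX_XX___X_
tick 14: _X_X__XX_X_X
tick 15: ____XX_X____
tick 16: ___X_X__X___
tick 17: __X___XX_X__
tick 18: _X_X_X_X__X_
tick 19: X_______XX_X
tick 20: XX_____X_X__
tick 21: _XX___X___XX
tick 22: __XX_X_X_X_X
tick 23: XX_X________
tick 24: _X__X______X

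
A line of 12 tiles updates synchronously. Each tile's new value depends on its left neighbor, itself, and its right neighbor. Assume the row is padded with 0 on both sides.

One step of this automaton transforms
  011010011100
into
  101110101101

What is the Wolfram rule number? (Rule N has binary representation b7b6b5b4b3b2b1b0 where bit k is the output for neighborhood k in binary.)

position 8: 111 → 1  (bit 7 = 1)
position 2: 110 → 1  (bit 6 = 1)
position 3: 101 → 1  (bit 5 = 1)
position 5: 100 → 0  (bit 4 = 0)
position 1: 011 → 0  (bit 3 = 0)
position 4: 010 → 1  (bit 2 = 1)
position 0: 001 → 1  (bit 1 = 1)
position 11: 000 → 1  (bit 0 = 1)
bits b7..b0 = 11100111 = 231

231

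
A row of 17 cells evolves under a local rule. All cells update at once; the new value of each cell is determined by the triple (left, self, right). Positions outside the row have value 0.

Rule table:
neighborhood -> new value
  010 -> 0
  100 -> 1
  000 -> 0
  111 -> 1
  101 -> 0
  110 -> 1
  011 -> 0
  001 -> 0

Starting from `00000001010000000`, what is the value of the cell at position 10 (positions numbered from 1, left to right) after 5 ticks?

0

tick 1: 00000000001000000
tick 2: 00000000000100000
tick 3: 00000000000010000
tick 4: 00000000000001000
tick 5: 00000000000000100
position 10 holds 0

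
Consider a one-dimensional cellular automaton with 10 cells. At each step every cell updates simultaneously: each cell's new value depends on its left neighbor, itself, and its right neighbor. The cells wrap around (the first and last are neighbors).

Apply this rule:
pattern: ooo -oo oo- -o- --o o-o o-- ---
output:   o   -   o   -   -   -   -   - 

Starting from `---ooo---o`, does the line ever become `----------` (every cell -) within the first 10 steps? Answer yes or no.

step 1: ----oo----
step 2: -----o----
step 3: ----------
all cells are - at step 3

yes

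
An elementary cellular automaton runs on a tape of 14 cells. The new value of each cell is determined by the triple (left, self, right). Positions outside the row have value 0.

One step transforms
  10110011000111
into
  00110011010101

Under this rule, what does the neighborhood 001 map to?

At position 5 the neighborhood is 001; the next row has 0 there.

0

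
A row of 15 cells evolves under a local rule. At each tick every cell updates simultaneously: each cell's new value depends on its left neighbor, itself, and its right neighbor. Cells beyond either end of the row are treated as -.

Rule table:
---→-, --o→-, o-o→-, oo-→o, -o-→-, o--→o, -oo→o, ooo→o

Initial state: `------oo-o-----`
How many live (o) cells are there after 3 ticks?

5

------oo--o----
------ooo--o---
------oooo--o--
count of o: 5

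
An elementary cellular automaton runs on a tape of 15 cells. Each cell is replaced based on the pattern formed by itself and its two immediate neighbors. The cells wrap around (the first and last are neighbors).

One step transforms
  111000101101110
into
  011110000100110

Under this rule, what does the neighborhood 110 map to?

1

At position 2 the neighborhood is 110; the next row has 1 there.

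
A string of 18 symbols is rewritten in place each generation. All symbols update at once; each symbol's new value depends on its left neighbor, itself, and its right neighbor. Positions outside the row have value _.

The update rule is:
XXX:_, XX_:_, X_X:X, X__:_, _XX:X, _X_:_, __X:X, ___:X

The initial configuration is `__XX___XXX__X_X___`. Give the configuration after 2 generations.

XXX__XXX___X_X__XX
X___XX___XX_X__XX_

X___XX___XX_X__XX_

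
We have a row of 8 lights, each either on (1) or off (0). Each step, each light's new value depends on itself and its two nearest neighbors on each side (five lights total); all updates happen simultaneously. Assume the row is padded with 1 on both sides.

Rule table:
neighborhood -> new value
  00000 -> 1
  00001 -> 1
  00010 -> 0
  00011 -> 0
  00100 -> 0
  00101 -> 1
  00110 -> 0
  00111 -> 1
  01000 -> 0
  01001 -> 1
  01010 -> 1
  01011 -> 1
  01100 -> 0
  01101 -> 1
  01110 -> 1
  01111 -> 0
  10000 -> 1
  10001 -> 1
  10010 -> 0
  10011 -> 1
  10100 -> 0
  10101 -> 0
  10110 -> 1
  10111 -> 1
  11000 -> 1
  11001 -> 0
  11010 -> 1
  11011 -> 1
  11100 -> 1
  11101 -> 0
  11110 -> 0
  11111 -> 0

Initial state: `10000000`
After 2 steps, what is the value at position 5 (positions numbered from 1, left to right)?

0

11111110
00000001
position 5 holds 0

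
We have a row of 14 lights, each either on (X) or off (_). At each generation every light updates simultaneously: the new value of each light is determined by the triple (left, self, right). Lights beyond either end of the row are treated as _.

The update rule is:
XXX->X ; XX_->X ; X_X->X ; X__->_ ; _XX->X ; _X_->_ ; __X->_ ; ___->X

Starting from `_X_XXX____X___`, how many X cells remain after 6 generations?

generation 1: __XXXX_XX___XX
generation 2: X_XXXXXXX_X_XX
generation 3: _XXXXXXXXX_XXX
generation 4: _XXXXXXXXXXXXX
generation 5: _XXXXXXXXXXXXX  (fixed point — unchanged through generation 6)
count of X: 13

13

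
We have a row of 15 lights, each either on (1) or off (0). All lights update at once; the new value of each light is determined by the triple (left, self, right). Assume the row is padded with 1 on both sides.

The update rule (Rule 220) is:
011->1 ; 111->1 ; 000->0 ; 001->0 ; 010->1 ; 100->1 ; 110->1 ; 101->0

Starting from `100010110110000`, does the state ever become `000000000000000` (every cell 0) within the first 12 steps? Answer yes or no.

110010110111000
111010110111100
111010110111110
111010110111110  (fixed point — unchanged through step 12)
step 12 is 111010110111110, still not uniform 0

no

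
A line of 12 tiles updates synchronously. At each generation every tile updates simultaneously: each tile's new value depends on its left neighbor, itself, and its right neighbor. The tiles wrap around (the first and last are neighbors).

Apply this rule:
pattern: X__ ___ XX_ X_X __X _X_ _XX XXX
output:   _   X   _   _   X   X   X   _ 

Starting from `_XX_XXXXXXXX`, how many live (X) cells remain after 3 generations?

2

_X__X_______
XX_XX_XXXXXX
___X__X_____
count of X: 2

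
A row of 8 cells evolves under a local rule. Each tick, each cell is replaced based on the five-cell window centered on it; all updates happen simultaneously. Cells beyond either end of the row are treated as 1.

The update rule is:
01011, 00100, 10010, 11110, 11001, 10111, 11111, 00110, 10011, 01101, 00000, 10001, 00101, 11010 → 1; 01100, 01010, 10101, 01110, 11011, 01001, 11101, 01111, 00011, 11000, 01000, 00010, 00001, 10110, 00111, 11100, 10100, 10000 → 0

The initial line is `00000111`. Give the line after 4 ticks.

00100001
11100000
11000100
10010101

10010101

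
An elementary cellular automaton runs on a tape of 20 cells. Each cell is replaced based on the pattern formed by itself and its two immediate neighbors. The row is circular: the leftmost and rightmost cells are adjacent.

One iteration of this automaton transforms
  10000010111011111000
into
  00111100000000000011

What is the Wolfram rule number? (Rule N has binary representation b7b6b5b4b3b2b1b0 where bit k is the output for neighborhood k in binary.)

position 9: 111 → 0  (bit 7 = 0)
position 10: 110 → 0  (bit 6 = 0)
position 7: 101 → 0  (bit 5 = 0)
position 1: 100 → 0  (bit 4 = 0)
position 8: 011 → 0  (bit 3 = 0)
position 0: 010 → 0  (bit 2 = 0)
position 5: 001 → 1  (bit 1 = 1)
position 2: 000 → 1  (bit 0 = 1)
bits b7..b0 = 00000011 = 3

3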